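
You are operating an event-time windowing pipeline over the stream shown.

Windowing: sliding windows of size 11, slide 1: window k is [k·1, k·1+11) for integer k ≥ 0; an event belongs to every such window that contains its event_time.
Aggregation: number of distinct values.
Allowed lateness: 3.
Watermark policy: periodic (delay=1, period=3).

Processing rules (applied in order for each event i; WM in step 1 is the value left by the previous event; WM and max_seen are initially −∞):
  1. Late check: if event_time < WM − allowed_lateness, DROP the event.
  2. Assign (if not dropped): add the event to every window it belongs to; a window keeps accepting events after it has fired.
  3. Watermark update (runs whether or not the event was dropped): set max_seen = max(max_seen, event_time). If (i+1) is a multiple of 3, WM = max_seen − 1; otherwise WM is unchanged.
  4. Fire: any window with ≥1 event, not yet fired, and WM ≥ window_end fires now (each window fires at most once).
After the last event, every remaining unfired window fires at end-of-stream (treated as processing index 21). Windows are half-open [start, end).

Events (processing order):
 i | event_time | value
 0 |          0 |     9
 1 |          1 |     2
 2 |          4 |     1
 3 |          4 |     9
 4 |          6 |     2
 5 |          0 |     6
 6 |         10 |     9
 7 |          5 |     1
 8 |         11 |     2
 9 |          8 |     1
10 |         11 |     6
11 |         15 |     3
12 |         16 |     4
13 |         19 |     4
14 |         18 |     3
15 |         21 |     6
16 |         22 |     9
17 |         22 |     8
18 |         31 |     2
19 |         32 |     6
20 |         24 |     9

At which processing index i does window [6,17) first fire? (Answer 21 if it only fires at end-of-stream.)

i=0 t=0 v=9: → [0,11); WM=−∞
i=1 t=1 v=2: → [1,12),[0,11); WM=−∞
i=2 t=4 v=1: → [4,15),[3,14),[2,13),[1,12),[0,11); WM=3
i=3 t=4 v=9: → [4,15),[3,14),[2,13),[1,12),[0,11); WM=3
i=4 t=6 v=2: → [6,17),[5,16),[4,15),[3,14),[2,13),[1,12),[0,11); WM=3
i=5 t=0 v=6: → [0,11); WM=5
i=6 t=10 v=9: → [10,21),[9,20),[8,19),[7,18),[6,17),[5,16),[4,15),[3,14),[2,13),[1,12),[0,11); WM=5
i=7 t=5 v=1: → [5,16),[4,15),[3,14),[2,13),[1,12),[0,11); WM=5
i=8 t=11 v=2: → [11,22),[10,21),[9,20),[8,19),[7,18),[6,17),[5,16),[4,15),[3,14),[2,13),[1,12); WM=10
i=9 t=8 v=1: → [8,19),[7,18),[6,17),[5,16),[4,15),[3,14),[2,13),[1,12),[0,11); WM=10
i=10 t=11 v=6: → [11,22),[10,21),[9,20),[8,19),[7,18),[6,17),[5,16),[4,15),[3,14),[2,13),[1,12); WM=10
i=11 t=15 v=3: → [15,26),[14,25),[13,24),[12,23),[11,22),[10,21),[9,20),[8,19),[7,18),[6,17),[5,16); WM=14; [0,11) fires=4 [1,12) fires=4 [2,13) fires=4 [3,14) fires=4
i=12 t=16 v=4: → [16,27),[15,26),[14,25),[13,24),[12,23),[11,22),[10,21),[9,20),[8,19),[7,18),[6,17); WM=14
i=13 t=19 v=4: → [19,30),[18,29),[17,28),[16,27),[15,26),[14,25),[13,24),[12,23),[11,22),[10,21),[9,20); WM=14
i=14 t=18 v=3: → [18,29),[17,28),[16,27),[15,26),[14,25),[13,24),[12,23),[11,22),[10,21),[9,20),[8,19); WM=18; [4,15) fires=4 [5,16) fires=5 [6,17) fires=6 [7,18) fires=6
i=15 t=21 v=6: → [21,32),[20,31),[19,30),[18,29),[17,28),[16,27),[15,26),[14,25),[13,24),[12,23),[11,22); WM=18
i=16 t=22 v=9: → [22,33),[21,32),[20,31),[19,30),[18,29),[17,28),[16,27),[15,26),[14,25),[13,24),[12,23); WM=18
i=17 t=22 v=8: → [22,33),[21,32),[20,31),[19,30),[18,29),[17,28),[16,27),[15,26),[14,25),[13,24),[12,23); WM=21; [8,19) fires=6 [9,20) fires=5 [10,21) fires=5
i=18 t=31 v=2: → [31,42),[30,41),[29,40),[28,39),[27,38),[26,37),[25,36),[24,35),[23,34),[22,33),[21,32); WM=21
i=19 t=32 v=6: → [32,43),[31,42),[30,41),[29,40),[28,39),[27,38),[26,37),[25,36),[24,35),[23,34),[22,33); WM=21
i=20 t=24 v=9: → [24,35),[23,34),[22,33),[21,32),[20,31),[19,30),[18,29),[17,28),[16,27),[15,26),[14,25); WM=31; [11,22) fires=4 [12,23) fires=5 [13,24) fires=5 [14,25) fires=5 [15,26) fires=5 [16,27) fires=5 [17,28) fires=5 [18,29) fires=5 [19,30) fires=4 [20,31) fires=3

14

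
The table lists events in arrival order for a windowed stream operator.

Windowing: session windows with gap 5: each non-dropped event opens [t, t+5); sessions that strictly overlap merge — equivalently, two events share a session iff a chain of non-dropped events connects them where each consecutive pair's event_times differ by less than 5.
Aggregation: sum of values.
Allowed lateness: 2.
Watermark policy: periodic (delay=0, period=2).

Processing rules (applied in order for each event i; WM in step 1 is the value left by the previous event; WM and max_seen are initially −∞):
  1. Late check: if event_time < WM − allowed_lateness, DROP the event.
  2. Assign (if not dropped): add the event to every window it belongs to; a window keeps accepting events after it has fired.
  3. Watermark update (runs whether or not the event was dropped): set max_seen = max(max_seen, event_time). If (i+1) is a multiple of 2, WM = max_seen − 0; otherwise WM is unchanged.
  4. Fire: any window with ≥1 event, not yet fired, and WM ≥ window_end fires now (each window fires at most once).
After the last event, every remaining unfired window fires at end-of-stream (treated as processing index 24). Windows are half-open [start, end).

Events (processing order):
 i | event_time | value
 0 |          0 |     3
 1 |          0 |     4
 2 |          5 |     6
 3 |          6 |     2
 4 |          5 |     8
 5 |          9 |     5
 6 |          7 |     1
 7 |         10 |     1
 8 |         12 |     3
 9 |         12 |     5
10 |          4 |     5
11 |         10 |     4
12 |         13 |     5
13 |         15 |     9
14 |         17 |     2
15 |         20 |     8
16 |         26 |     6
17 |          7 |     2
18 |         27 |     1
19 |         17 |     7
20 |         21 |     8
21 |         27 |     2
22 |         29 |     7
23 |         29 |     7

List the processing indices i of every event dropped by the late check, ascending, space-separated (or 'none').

10 17 19 20

i=0 t=0 v=3: → [0,5); WM=−∞
i=1 t=0 v=4: → [0,5); WM=0
i=2 t=5 v=6: → [5,10); WM=0
i=3 t=6 v=2: → [5,11); WM=6
i=4 t=5 v=8: → [5,11); WM=6
i=5 t=9 v=5: → [5,14); WM=9
i=6 t=7 v=1: → [5,14); WM=9
i=7 t=10 v=1: → [5,15); WM=10
i=8 t=12 v=3: → [5,17); WM=10
i=9 t=12 v=5: → [5,17); WM=12
i=10 t=4 v=5: DROP (t<12-2); WM=12
i=11 t=10 v=4: → [5,17); WM=12
i=12 t=13 v=5: → [5,18); WM=12
i=13 t=15 v=9: → [5,20); WM=15
i=14 t=17 v=2: → [5,22); WM=15
i=15 t=20 v=8: → [5,25); WM=20
i=16 t=26 v=6: → [26,31); WM=20
i=17 t=7 v=2: DROP (t<20-2); WM=26
i=18 t=27 v=1: → [26,32); WM=26
i=19 t=17 v=7: DROP (t<26-2); WM=27
i=20 t=21 v=8: DROP (t<27-2); WM=27
i=21 t=27 v=2: → [26,32); WM=27
i=22 t=29 v=7: → [26,34); WM=27
i=23 t=29 v=7: → [26,34); WM=29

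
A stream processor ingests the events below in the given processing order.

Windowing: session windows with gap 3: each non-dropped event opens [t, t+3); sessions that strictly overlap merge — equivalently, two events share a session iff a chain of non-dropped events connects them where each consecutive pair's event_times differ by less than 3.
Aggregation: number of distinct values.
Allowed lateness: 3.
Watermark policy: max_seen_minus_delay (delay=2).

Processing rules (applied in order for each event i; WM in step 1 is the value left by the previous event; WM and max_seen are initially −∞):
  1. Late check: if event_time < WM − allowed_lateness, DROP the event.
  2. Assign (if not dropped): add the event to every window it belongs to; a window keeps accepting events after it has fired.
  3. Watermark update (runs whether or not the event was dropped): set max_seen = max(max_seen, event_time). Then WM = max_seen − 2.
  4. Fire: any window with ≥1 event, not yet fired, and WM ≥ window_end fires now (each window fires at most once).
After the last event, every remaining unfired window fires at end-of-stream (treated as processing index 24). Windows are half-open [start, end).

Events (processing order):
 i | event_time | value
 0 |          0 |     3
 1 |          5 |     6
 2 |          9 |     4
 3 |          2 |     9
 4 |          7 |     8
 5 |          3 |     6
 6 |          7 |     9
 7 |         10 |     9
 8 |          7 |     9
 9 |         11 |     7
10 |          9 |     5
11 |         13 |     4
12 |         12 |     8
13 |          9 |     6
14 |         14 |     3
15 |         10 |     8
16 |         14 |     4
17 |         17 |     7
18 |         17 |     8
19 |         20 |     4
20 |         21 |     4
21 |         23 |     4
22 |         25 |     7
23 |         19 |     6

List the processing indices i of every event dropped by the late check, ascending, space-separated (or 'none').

i=0 t=0 v=3: → [0,3); WM=-2
i=1 t=5 v=6: → [5,8); WM=3
i=2 t=9 v=4: → [9,12); WM=7
i=3 t=2 v=9: DROP (t<7-3); WM=7
i=4 t=7 v=8: → [5,12); WM=7
i=5 t=3 v=6: DROP (t<7-3); WM=7
i=6 t=7 v=9: → [5,12); WM=7
i=7 t=10 v=9: → [5,13); WM=8
i=8 t=7 v=9: → [5,13); WM=8
i=9 t=11 v=7: → [5,14); WM=9
i=10 t=9 v=5: → [5,14); WM=9
i=11 t=13 v=4: → [5,16); WM=11
i=12 t=12 v=8: → [5,16); WM=11
i=13 t=9 v=6: → [5,16); WM=11
i=14 t=14 v=3: → [5,17); WM=12
i=15 t=10 v=8: → [5,17); WM=12
i=16 t=14 v=4: → [5,17); WM=12
i=17 t=17 v=7: → [17,20); WM=15
i=18 t=17 v=8: → [17,20); WM=15
i=19 t=20 v=4: → [20,23); WM=18
i=20 t=21 v=4: → [20,24); WM=19
i=21 t=23 v=4: → [20,26); WM=21
i=22 t=25 v=7: → [20,28); WM=23
i=23 t=19 v=6: DROP (t<23-3); WM=23

3 5 23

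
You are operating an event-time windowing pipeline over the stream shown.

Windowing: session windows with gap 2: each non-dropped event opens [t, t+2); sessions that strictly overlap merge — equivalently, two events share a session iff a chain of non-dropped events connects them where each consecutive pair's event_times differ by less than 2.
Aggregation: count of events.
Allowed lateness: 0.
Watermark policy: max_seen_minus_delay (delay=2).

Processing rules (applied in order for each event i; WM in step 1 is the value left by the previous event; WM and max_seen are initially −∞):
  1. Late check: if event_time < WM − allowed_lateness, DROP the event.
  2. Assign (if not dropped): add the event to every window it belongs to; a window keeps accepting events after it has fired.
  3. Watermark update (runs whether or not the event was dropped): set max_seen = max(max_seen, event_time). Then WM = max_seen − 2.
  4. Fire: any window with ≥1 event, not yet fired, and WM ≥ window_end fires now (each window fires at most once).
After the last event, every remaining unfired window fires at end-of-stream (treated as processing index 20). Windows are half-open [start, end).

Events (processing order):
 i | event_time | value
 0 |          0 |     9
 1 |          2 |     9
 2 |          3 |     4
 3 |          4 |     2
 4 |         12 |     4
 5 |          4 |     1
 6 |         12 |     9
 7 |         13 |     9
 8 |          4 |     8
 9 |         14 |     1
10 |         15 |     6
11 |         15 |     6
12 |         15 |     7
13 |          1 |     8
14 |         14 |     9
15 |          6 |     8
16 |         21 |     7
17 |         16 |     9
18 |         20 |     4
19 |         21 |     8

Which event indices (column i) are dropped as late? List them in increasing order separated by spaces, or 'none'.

5 8 13 15 17

i=0 t=0 v=9: → [0,2); WM=-2
i=1 t=2 v=9: → [2,4); WM=0
i=2 t=3 v=4: → [2,5); WM=1
i=3 t=4 v=2: → [2,6); WM=2
i=4 t=12 v=4: → [12,14); WM=10
i=5 t=4 v=1: DROP (t<10-0); WM=10
i=6 t=12 v=9: → [12,14); WM=10
i=7 t=13 v=9: → [12,15); WM=11
i=8 t=4 v=8: DROP (t<11-0); WM=11
i=9 t=14 v=1: → [12,16); WM=12
i=10 t=15 v=6: → [12,17); WM=13
i=11 t=15 v=6: → [12,17); WM=13
i=12 t=15 v=7: → [12,17); WM=13
i=13 t=1 v=8: DROP (t<13-0); WM=13
i=14 t=14 v=9: → [12,17); WM=13
i=15 t=6 v=8: DROP (t<13-0); WM=13
i=16 t=21 v=7: → [21,23); WM=19
i=17 t=16 v=9: DROP (t<19-0); WM=19
i=18 t=20 v=4: → [20,23); WM=19
i=19 t=21 v=8: → [20,23); WM=19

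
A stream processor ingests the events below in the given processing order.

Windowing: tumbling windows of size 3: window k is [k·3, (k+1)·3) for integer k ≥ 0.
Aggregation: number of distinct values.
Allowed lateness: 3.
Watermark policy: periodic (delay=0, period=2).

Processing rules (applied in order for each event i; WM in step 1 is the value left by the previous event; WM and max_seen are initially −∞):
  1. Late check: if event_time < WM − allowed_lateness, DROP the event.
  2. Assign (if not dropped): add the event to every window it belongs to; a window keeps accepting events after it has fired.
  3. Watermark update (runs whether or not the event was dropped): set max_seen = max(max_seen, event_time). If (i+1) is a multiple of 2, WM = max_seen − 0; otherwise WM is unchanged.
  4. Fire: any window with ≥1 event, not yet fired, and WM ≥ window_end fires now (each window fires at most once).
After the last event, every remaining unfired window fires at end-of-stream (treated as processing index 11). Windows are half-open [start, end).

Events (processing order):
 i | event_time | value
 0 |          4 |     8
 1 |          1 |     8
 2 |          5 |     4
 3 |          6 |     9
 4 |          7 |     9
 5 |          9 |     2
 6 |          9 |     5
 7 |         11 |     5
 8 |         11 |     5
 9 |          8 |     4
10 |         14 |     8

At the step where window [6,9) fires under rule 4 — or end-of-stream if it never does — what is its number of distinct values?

i=0 t=4 v=8: → [3,6); WM=−∞
i=1 t=1 v=8: → [0,3); WM=4; [0,3) fires=1
i=2 t=5 v=4: → [3,6); WM=4
i=3 t=6 v=9: → [6,9); WM=6; [3,6) fires=2
i=4 t=7 v=9: → [6,9); WM=6
i=5 t=9 v=2: → [9,12); WM=9; [6,9) fires=1
i=6 t=9 v=5: → [9,12); WM=9
i=7 t=11 v=5: → [9,12); WM=11
i=8 t=11 v=5: → [9,12); WM=11
i=9 t=8 v=4: → [6,9); WM=11
i=10 t=14 v=8: → [12,15); WM=11

1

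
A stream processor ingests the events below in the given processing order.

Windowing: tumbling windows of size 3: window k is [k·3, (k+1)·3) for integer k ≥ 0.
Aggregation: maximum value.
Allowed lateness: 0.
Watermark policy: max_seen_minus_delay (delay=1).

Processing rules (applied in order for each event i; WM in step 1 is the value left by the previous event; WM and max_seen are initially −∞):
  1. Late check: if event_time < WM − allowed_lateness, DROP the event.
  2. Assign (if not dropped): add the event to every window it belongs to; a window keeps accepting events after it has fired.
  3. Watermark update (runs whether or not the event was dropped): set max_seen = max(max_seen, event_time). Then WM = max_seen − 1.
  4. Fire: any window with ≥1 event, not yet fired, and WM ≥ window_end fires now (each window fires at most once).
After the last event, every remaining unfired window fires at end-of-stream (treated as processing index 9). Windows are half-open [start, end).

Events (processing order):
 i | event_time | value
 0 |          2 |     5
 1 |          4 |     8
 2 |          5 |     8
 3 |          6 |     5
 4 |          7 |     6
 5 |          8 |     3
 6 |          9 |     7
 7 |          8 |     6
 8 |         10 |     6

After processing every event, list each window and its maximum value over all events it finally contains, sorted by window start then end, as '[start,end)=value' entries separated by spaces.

[0,3)=5 [3,6)=8 [6,9)=6 [9,12)=7

i=0 t=2 v=5: → [0,3); WM=1
i=1 t=4 v=8: → [3,6); WM=3; [0,3) fires=5
i=2 t=5 v=8: → [3,6); WM=4
i=3 t=6 v=5: → [6,9); WM=5
i=4 t=7 v=6: → [6,9); WM=6; [3,6) fires=8
i=5 t=8 v=3: → [6,9); WM=7
i=6 t=9 v=7: → [9,12); WM=8
i=7 t=8 v=6: → [6,9); WM=8
i=8 t=10 v=6: → [9,12); WM=9; [6,9) fires=6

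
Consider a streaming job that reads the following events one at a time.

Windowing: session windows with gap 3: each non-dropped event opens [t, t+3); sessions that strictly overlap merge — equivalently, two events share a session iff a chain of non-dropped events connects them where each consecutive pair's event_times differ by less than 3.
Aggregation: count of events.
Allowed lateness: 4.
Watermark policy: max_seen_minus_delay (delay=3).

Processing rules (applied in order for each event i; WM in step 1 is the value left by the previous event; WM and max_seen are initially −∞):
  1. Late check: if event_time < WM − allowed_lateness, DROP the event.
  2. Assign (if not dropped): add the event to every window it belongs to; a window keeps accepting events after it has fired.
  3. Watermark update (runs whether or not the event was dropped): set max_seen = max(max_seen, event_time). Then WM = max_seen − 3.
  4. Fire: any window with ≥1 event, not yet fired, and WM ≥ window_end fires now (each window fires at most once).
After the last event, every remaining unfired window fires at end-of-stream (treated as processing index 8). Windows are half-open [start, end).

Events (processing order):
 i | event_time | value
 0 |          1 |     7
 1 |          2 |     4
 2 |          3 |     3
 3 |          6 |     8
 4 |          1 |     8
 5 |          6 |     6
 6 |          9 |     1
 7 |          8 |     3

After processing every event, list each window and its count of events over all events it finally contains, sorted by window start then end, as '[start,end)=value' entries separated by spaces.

[1,6)=4 [6,12)=4

i=0 t=1 v=7: → [1,4); WM=-2
i=1 t=2 v=4: → [1,5); WM=-1
i=2 t=3 v=3: → [1,6); WM=0
i=3 t=6 v=8: → [6,9); WM=3
i=4 t=1 v=8: → [1,6); WM=3
i=5 t=6 v=6: → [6,9); WM=3
i=6 t=9 v=1: → [9,12); WM=6
i=7 t=8 v=3: → [6,12); WM=6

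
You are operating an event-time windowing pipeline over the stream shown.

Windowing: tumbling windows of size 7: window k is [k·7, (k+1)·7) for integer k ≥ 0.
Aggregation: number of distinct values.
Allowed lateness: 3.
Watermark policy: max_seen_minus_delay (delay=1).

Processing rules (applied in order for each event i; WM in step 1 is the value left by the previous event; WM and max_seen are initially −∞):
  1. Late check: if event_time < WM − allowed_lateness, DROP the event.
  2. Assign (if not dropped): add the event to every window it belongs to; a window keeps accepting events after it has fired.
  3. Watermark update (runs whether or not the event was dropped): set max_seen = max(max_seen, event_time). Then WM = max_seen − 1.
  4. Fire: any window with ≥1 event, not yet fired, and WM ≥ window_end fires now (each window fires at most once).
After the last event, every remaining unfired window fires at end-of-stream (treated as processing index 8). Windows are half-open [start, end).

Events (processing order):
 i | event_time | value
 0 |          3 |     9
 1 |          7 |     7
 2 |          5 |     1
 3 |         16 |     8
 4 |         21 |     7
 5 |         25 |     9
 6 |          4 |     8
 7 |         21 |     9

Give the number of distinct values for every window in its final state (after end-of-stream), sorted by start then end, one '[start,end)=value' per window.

i=0 t=3 v=9: → [0,7); WM=2
i=1 t=7 v=7: → [7,14); WM=6
i=2 t=5 v=1: → [0,7); WM=6
i=3 t=16 v=8: → [14,21); WM=15; [0,7) fires=2 [7,14) fires=1
i=4 t=21 v=7: → [21,28); WM=20
i=5 t=25 v=9: → [21,28); WM=24; [14,21) fires=1
i=6 t=4 v=8: DROP (t<24-3); WM=24
i=7 t=21 v=9: → [21,28); WM=24

[0,7)=2 [7,14)=1 [14,21)=1 [21,28)=2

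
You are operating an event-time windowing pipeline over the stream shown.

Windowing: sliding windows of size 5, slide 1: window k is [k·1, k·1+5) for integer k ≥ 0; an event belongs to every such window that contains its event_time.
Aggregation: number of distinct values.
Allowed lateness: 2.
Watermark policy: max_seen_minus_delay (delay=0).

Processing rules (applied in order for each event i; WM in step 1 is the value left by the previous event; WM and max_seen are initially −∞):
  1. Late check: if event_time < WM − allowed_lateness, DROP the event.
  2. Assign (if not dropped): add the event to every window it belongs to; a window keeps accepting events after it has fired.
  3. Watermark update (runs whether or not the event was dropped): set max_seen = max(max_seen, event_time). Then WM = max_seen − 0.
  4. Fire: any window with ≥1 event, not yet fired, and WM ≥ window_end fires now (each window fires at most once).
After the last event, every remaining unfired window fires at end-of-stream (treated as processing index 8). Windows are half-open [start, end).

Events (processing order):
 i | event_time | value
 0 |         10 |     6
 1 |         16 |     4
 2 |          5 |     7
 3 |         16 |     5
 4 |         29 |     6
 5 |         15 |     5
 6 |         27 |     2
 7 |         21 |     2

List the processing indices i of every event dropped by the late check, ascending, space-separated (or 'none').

2 5 7

i=0 t=10 v=6: → [10,15),[9,14),[8,13),[7,12),[6,11); WM=10
i=1 t=16 v=4: → [16,21),[15,20),[14,19),[13,18),[12,17); WM=16; [6,11) fires=1 [7,12) fires=1 [8,13) fires=1 [9,14) fires=1 [10,15) fires=1
i=2 t=5 v=7: DROP (t<16-2); WM=16
i=3 t=16 v=5: → [16,21),[15,20),[14,19),[13,18),[12,17); WM=16
i=4 t=29 v=6: → [29,34),[28,33),[27,32),[26,31),[25,30); WM=29; [12,17) fires=2 [13,18) fires=2 [14,19) fires=2 [15,20) fires=2 [16,21) fires=2
i=5 t=15 v=5: DROP (t<29-2); WM=29
i=6 t=27 v=2: → [27,32),[26,31),[25,30),[24,29),[23,28); WM=29; [23,28) fires=1 [24,29) fires=1
i=7 t=21 v=2: DROP (t<29-2); WM=29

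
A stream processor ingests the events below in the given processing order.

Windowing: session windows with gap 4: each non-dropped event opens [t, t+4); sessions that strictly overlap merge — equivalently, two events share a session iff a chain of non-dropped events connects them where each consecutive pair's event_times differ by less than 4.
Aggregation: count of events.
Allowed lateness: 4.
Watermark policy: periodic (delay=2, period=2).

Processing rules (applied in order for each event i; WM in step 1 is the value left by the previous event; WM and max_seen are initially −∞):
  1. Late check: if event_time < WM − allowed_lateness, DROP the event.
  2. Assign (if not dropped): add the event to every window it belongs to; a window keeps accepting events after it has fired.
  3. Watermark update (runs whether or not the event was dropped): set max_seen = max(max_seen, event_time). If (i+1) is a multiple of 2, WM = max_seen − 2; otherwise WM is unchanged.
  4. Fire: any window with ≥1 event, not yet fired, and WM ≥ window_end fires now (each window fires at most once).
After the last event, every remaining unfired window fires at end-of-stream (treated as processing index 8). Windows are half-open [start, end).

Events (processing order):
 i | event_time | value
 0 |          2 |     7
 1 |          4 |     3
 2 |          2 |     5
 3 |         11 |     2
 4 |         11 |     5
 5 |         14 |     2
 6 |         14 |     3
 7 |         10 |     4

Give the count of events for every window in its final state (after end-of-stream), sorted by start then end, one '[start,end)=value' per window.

i=0 t=2 v=7: → [2,6); WM=−∞
i=1 t=4 v=3: → [2,8); WM=2
i=2 t=2 v=5: → [2,8); WM=2
i=3 t=11 v=2: → [11,15); WM=9
i=4 t=11 v=5: → [11,15); WM=9
i=5 t=14 v=2: → [11,18); WM=12
i=6 t=14 v=3: → [11,18); WM=12
i=7 t=10 v=4: → [10,18); WM=12

[2,8)=3 [10,18)=5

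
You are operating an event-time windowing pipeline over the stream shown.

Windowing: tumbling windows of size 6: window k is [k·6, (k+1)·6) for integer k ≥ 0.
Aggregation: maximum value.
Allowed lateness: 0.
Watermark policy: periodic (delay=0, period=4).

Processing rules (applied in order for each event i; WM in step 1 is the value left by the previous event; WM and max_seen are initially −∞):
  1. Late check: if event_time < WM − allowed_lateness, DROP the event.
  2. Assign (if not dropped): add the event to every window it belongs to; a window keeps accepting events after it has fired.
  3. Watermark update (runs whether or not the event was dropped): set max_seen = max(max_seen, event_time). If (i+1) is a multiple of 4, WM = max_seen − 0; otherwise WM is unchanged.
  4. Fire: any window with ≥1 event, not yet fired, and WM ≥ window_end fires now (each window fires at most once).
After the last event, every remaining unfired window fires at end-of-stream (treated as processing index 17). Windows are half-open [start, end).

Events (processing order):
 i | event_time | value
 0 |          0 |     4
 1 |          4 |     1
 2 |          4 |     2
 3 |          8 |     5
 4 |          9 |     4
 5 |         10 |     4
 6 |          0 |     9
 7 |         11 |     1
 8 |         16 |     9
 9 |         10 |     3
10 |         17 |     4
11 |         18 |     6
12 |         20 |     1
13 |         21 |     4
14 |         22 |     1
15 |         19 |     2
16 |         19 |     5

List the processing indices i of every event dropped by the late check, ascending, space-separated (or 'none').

i=0 t=0 v=4: → [0,6); WM=−∞
i=1 t=4 v=1: → [0,6); WM=−∞
i=2 t=4 v=2: → [0,6); WM=−∞
i=3 t=8 v=5: → [6,12); WM=8; [0,6) fires=4
i=4 t=9 v=4: → [6,12); WM=8
i=5 t=10 v=4: → [6,12); WM=8
i=6 t=0 v=9: DROP (t<8-0); WM=8
i=7 t=11 v=1: → [6,12); WM=11
i=8 t=16 v=9: → [12,18); WM=11
i=9 t=10 v=3: DROP (t<11-0); WM=11
i=10 t=17 v=4: → [12,18); WM=11
i=11 t=18 v=6: → [18,24); WM=18; [6,12) fires=5 [12,18) fires=9
i=12 t=20 v=1: → [18,24); WM=18
i=13 t=21 v=4: → [18,24); WM=18
i=14 t=22 v=1: → [18,24); WM=18
i=15 t=19 v=2: → [18,24); WM=22
i=16 t=19 v=5: DROP (t<22-0); WM=22

6 9 16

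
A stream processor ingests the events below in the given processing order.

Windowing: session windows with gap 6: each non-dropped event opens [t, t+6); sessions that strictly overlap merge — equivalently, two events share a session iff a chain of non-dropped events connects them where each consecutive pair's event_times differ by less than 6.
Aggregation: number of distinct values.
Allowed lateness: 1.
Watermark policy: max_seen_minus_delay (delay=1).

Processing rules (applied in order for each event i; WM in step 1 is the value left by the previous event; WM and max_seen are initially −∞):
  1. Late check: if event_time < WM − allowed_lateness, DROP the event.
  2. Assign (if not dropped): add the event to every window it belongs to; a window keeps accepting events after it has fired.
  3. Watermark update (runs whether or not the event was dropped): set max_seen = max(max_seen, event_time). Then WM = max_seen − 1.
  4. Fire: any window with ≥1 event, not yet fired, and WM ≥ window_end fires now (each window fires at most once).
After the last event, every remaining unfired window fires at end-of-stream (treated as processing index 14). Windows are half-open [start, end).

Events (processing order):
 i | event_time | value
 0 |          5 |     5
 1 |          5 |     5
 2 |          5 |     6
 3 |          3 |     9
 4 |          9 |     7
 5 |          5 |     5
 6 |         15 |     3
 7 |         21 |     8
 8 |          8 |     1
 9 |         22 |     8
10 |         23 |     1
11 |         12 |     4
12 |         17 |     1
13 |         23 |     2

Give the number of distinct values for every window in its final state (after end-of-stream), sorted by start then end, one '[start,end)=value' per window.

i=0 t=5 v=5: → [5,11); WM=4
i=1 t=5 v=5: → [5,11); WM=4
i=2 t=5 v=6: → [5,11); WM=4
i=3 t=3 v=9: → [3,11); WM=4
i=4 t=9 v=7: → [3,15); WM=8
i=5 t=5 v=5: DROP (t<8-1); WM=8
i=6 t=15 v=3: → [15,21); WM=14
i=7 t=21 v=8: → [21,27); WM=20
i=8 t=8 v=1: DROP (t<20-1); WM=20
i=9 t=22 v=8: → [21,28); WM=21
i=10 t=23 v=1: → [21,29); WM=22
i=11 t=12 v=4: DROP (t<22-1); WM=22
i=12 t=17 v=1: DROP (t<22-1); WM=22
i=13 t=23 v=2: → [21,29); WM=22

[3,15)=4 [15,21)=1 [21,29)=3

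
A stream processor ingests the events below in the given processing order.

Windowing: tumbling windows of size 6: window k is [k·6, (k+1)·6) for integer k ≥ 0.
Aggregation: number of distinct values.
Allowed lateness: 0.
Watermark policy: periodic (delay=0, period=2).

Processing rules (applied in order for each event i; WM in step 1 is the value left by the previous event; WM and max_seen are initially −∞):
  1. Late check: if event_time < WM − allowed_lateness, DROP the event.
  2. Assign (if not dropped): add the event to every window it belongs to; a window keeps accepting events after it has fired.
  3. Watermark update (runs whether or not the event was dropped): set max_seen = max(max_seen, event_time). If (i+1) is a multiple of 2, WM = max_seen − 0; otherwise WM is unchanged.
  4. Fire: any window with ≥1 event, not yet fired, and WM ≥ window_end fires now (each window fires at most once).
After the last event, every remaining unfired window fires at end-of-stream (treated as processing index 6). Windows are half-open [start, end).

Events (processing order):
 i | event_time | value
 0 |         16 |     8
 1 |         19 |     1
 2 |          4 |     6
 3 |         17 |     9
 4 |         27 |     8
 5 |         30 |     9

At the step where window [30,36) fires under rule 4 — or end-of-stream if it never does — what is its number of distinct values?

i=0 t=16 v=8: → [12,18); WM=−∞
i=1 t=19 v=1: → [18,24); WM=19; [12,18) fires=1
i=2 t=4 v=6: DROP (t<19-0); WM=19
i=3 t=17 v=9: DROP (t<19-0); WM=19
i=4 t=27 v=8: → [24,30); WM=19
i=5 t=30 v=9: → [30,36); WM=30; [18,24) fires=1 [24,30) fires=1

1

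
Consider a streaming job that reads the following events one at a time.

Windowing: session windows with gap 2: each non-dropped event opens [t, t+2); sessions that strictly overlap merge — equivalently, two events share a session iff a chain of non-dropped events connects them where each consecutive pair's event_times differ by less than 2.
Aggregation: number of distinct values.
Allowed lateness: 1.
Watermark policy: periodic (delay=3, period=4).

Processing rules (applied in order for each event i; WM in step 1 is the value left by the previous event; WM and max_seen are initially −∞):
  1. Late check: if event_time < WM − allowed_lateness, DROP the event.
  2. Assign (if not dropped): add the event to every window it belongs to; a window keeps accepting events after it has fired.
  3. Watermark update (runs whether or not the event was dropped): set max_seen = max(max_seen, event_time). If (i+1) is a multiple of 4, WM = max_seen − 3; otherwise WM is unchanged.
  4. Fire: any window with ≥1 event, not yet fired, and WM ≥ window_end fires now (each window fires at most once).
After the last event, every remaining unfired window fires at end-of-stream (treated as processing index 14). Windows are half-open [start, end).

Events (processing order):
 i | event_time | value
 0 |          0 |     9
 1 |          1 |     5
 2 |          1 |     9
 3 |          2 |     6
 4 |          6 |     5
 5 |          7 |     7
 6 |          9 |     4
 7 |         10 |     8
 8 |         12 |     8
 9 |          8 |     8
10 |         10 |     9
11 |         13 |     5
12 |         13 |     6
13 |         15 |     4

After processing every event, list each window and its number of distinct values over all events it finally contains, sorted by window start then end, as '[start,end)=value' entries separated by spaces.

i=0 t=0 v=9: → [0,2); WM=−∞
i=1 t=1 v=5: → [0,3); WM=−∞
i=2 t=1 v=9: → [0,3); WM=−∞
i=3 t=2 v=6: → [0,4); WM=-1
i=4 t=6 v=5: → [6,8); WM=-1
i=5 t=7 v=7: → [6,9); WM=-1
i=6 t=9 v=4: → [9,11); WM=-1
i=7 t=10 v=8: → [9,12); WM=7
i=8 t=12 v=8: → [12,14); WM=7
i=9 t=8 v=8: → [6,12); WM=7
i=10 t=10 v=9: → [6,12); WM=7
i=11 t=13 v=5: → [12,15); WM=10
i=12 t=13 v=6: → [12,15); WM=10
i=13 t=15 v=4: → [15,17); WM=10

[0,4)=3 [6,12)=5 [12,15)=3 [15,17)=1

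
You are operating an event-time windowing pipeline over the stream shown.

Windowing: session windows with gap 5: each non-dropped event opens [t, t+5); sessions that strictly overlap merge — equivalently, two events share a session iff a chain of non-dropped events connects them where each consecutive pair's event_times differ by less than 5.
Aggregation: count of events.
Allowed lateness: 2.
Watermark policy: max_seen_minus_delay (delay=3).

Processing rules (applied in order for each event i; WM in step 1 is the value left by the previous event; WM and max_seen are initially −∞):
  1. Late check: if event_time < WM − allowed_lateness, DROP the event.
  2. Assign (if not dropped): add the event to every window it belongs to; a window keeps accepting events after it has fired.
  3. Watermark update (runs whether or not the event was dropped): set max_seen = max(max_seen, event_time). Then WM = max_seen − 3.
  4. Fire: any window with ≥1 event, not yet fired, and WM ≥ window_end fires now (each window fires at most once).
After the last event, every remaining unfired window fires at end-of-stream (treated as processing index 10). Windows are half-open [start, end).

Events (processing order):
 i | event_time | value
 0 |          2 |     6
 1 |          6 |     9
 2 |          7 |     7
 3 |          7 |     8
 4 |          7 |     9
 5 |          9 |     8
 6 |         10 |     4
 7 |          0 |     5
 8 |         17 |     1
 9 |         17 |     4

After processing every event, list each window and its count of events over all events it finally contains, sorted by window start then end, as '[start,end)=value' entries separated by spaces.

i=0 t=2 v=6: → [2,7); WM=-1
i=1 t=6 v=9: → [2,11); WM=3
i=2 t=7 v=7: → [2,12); WM=4
i=3 t=7 v=8: → [2,12); WM=4
i=4 t=7 v=9: → [2,12); WM=4
i=5 t=9 v=8: → [2,14); WM=6
i=6 t=10 v=4: → [2,15); WM=7
i=7 t=0 v=5: DROP (t<7-2); WM=7
i=8 t=17 v=1: → [17,22); WM=14
i=9 t=17 v=4: → [17,22); WM=14

[2,15)=7 [17,22)=2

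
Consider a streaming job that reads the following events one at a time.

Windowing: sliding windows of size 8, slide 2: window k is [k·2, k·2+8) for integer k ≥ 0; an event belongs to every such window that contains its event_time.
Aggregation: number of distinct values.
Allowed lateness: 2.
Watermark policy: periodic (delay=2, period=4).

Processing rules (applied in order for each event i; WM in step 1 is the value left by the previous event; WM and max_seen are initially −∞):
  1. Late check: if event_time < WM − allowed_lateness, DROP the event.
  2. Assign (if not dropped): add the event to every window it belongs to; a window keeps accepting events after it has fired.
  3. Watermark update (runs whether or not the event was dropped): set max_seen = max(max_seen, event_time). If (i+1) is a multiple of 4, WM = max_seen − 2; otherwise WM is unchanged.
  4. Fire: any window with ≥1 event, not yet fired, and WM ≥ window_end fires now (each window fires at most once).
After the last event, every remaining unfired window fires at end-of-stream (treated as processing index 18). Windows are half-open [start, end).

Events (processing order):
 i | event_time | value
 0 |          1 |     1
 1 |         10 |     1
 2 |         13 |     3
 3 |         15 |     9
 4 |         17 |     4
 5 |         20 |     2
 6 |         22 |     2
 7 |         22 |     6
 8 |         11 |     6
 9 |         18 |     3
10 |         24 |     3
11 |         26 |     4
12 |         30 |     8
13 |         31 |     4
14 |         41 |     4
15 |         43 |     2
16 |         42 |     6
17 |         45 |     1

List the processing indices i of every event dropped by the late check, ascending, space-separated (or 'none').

8

i=0 t=1 v=1: → [0,8); WM=−∞
i=1 t=10 v=1: → [10,18),[8,16),[6,14),[4,12); WM=−∞
i=2 t=13 v=3: → [12,20),[10,18),[8,16),[6,14); WM=−∞
i=3 t=15 v=9: → [14,22),[12,20),[10,18),[8,16); WM=13; [0,8) fires=1 [4,12) fires=1
i=4 t=17 v=4: → [16,24),[14,22),[12,20),[10,18); WM=13
i=5 t=20 v=2: → [20,28),[18,26),[16,24),[14,22); WM=13
i=6 t=22 v=2: → [22,30),[20,28),[18,26),[16,24); WM=13
i=7 t=22 v=6: → [22,30),[20,28),[18,26),[16,24); WM=20; [6,14) fires=2 [8,16) fires=3 [10,18) fires=4 [12,20) fires=3
i=8 t=11 v=6: DROP (t<20-2); WM=20
i=9 t=18 v=3: → [18,26),[16,24),[14,22),[12,20); WM=20
i=10 t=24 v=3: → [24,32),[22,30),[20,28),[18,26); WM=20
i=11 t=26 v=4: → [26,34),[24,32),[22,30),[20,28); WM=24; [14,22) fires=4 [16,24) fires=4
i=12 t=30 v=8: → [30,38),[28,36),[26,34),[24,32); WM=24
i=13 t=31 v=4: → [30,38),[28,36),[26,34),[24,32); WM=24
i=14 t=41 v=4: → [40,48),[38,46),[36,44),[34,42); WM=24
i=15 t=43 v=2: → [42,50),[40,48),[38,46),[36,44); WM=41; [18,26) fires=3 [20,28) fires=4 [22,30) fires=4 [24,32) fires=3 [26,34) fires=2 [28,36) fires=2 [30,38) fires=2
i=16 t=42 v=6: → [42,50),[40,48),[38,46),[36,44); WM=41
i=17 t=45 v=1: → [44,52),[42,50),[40,48),[38,46); WM=41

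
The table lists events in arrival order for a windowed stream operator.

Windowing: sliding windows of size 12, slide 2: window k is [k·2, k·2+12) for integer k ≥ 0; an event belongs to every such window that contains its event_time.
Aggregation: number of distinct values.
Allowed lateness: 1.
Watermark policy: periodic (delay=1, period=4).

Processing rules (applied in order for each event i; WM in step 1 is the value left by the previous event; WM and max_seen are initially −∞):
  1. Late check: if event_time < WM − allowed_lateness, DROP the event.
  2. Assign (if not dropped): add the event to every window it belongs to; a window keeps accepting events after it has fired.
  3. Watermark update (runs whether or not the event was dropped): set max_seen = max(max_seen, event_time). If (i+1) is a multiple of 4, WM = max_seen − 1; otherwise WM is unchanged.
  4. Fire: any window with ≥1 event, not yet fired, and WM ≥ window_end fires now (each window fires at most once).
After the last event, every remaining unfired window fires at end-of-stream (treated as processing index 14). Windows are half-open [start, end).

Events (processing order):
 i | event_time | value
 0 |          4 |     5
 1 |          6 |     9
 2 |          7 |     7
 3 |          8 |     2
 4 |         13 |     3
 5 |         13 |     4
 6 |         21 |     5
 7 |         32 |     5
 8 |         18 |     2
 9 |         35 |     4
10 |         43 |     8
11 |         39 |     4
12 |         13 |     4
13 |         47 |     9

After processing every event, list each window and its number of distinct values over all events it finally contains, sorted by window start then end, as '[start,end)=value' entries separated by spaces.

[0,12)=4 [2,14)=6 [4,16)=6 [6,18)=5 [8,20)=3 [10,22)=3 [12,24)=3 [14,26)=1 [16,28)=1 [18,30)=1 [20,32)=1 [22,34)=1 [24,36)=2 [26,38)=2 [28,40)=2 [30,42)=2 [32,44)=3 [34,46)=2 [36,48)=3 [38,50)=3 [40,52)=2 [42,54)=2 [44,56)=1 [46,58)=1

i=0 t=4 v=5: → [4,16),[2,14),[0,12); WM=−∞
i=1 t=6 v=9: → [6,18),[4,16),[2,14),[0,12); WM=−∞
i=2 t=7 v=7: → [6,18),[4,16),[2,14),[0,12); WM=−∞
i=3 t=8 v=2: → [8,20),[6,18),[4,16),[2,14),[0,12); WM=7
i=4 t=13 v=3: → [12,24),[10,22),[8,20),[6,18),[4,16),[2,14); WM=7
i=5 t=13 v=4: → [12,24),[10,22),[8,20),[6,18),[4,16),[2,14); WM=7
i=6 t=21 v=5: → [20,32),[18,30),[16,28),[14,26),[12,24),[10,22); WM=7
i=7 t=32 v=5: → [32,44),[30,42),[28,40),[26,38),[24,36),[22,34); WM=31; [0,12) fires=4 [2,14) fires=6 [4,16) fires=6 [6,18) fires=5 [8,20) fires=3 [10,22) fires=3 [12,24) fires=3 [14,26) fires=1 [16,28) fires=1 [18,30) fires=1
i=8 t=18 v=2: DROP (t<31-1); WM=31
i=9 t=35 v=4: → [34,46),[32,44),[30,42),[28,40),[26,38),[24,36); WM=31
i=10 t=43 v=8: → [42,54),[40,52),[38,50),[36,48),[34,46),[32,44); WM=31
i=11 t=39 v=4: → [38,50),[36,48),[34,46),[32,44),[30,42),[28,40); WM=42; [20,32) fires=1 [22,34) fires=1 [24,36) fires=2 [26,38) fires=2 [28,40) fires=2 [30,42) fires=2
i=12 t=13 v=4: DROP (t<42-1); WM=42
i=13 t=47 v=9: → [46,58),[44,56),[42,54),[40,52),[38,50),[36,48); WM=42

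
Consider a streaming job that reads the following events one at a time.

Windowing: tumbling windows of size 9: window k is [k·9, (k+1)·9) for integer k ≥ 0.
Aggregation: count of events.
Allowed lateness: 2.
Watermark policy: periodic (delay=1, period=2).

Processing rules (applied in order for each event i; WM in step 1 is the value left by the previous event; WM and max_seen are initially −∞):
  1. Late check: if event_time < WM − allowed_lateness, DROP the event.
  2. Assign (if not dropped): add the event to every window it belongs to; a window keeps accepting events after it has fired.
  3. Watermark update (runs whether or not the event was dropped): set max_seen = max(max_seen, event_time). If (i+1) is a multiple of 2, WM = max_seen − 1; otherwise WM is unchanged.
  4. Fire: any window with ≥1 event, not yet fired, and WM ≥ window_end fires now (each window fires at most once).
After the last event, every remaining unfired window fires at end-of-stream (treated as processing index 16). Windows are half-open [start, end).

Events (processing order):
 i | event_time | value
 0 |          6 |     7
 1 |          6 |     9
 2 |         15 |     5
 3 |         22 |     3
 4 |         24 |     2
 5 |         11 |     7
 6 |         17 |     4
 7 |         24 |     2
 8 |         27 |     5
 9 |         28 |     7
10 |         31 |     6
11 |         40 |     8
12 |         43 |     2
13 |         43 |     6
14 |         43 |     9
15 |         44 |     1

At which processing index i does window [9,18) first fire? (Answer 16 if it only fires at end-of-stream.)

3

i=0 t=6 v=7: → [0,9); WM=−∞
i=1 t=6 v=9: → [0,9); WM=5
i=2 t=15 v=5: → [9,18); WM=5
i=3 t=22 v=3: → [18,27); WM=21; [0,9) fires=2 [9,18) fires=1
i=4 t=24 v=2: → [18,27); WM=21
i=5 t=11 v=7: DROP (t<21-2); WM=23
i=6 t=17 v=4: DROP (t<23-2); WM=23
i=7 t=24 v=2: → [18,27); WM=23
i=8 t=27 v=5: → [27,36); WM=23
i=9 t=28 v=7: → [27,36); WM=27; [18,27) fires=3
i=10 t=31 v=6: → [27,36); WM=27
i=11 t=40 v=8: → [36,45); WM=39; [27,36) fires=3
i=12 t=43 v=2: → [36,45); WM=39
i=13 t=43 v=6: → [36,45); WM=42
i=14 t=43 v=9: → [36,45); WM=42
i=15 t=44 v=1: → [36,45); WM=43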